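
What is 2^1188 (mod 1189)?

297

2^1 ≡ 2 (mod 1189)
2^2 ≡ 2^2 = 4 ≡ 4 (mod 1189)
2^4 ≡ 4^2 = 16 ≡ 16 (mod 1189)
2^8 ≡ 16^2 = 256 ≡ 256 (mod 1189)
2^16 ≡ 256^2 = 65536 ≡ 141 (mod 1189)
2^32 ≡ 141^2 = 19881 ≡ 857 (mod 1189)
2^64 ≡ 857^2 = 734449 ≡ 836 (mod 1189)
2^128 ≡ 836^2 = 698896 ≡ 953 (mod 1189)
2^256 ≡ 953^2 = 908209 ≡ 1002 (mod 1189)
2^512 ≡ 1002^2 = 1004004 ≡ 488 (mod 1189)
2^1024 ≡ 488^2 = 238144 ≡ 344 (mod 1189)
1188 = 1024 + 128 + 32 + 4 in binary powers of 2.
So 2^1188 ≡ 344 · 953 · 857 · 16 ≡ 297 (mod 1189).
Since 297 ≠ 1, base 2 is a Fermat witness: 1189 is composite.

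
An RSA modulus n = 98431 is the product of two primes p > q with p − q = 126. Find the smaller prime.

257

Since p = q + 126, we have 98431 = q(q + 126), so q² + 126q − 98431 = 0.
Discriminant: 126² + 4·98431 = 15876 + 393724 = 409600; √409600 = 640.
q = (−126 + 640)/2 = 257, and p = q + 126 = 383.
Check: 257 · 383 = 98431.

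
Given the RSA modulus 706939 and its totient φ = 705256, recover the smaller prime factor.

φ(n) = (p−1)(q−1) = n − (p+q) + 1, so p + q = 706939 − 705256 + 1 = 1684.
p and q are the roots of t² − 1684t + 706939 = 0.
Discriminant: 1684² − 4·706939 = 2835856 − 2827756 = 8100; √8100 = 90.
q = (1684 − 90)/2 = 797, p = (1684 + 90)/2 = 887.
Check: 797 · 887 = 706939.

797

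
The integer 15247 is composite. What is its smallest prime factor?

15247 is odd.
Digit sum 19, not divisible by 3.
Ends in 7: not divisible by 5.
7: 15247 = 7·2178 + 1
11: 15247 = 11·1386 + 1
13: 15247 = 13·1172 + 11
17: 15247 = 17·896 + 15
19: 15247 = 19·802 + 9
23: 15247 = 23·662 + 21
29: 15247 = 29·525 + 22
31: 15247 = 31·491 + 26
37: 15247 = 37·412 + 3
41: 15247 = 41·371 + 36
43: 15247 = 43·354 + 25
47: 15247 = 47·324 + 19
53: 15247 = 53·287 + 36
59: 15247 = 59·258 + 25
61: 15247 = 61·249 + 58
67: 15247 = 67·227 + 38
71: 15247 = 71·214 + 53
73: 15247 = 73·208 + 63
79: 15247 = 79·193

79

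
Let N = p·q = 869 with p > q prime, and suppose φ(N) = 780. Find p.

79

φ(n) = (p−1)(q−1) = n − (p+q) + 1, so p + q = 869 − 780 + 1 = 90.
p and q are the roots of t² − 90t + 869 = 0.
Discriminant: 90² − 4·869 = 8100 − 3476 = 4624; √4624 = 68.
q = (90 − 68)/2 = 11, p = (90 + 68)/2 = 79.
Check: 11 · 79 = 869.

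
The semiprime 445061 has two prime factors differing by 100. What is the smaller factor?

619

Since p = q + 100, we have 445061 = q(q + 100), so q² + 100q − 445061 = 0.
Discriminant: 100² + 4·445061 = 10000 + 1780244 = 1790244; √1790244 = 1338.
q = (−100 + 1338)/2 = 619, and p = q + 100 = 719.
Check: 619 · 719 = 445061.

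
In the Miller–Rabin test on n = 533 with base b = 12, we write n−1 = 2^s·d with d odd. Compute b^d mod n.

533 − 1 = 532 = 2^2 · 133, so d = 133.
12^1 ≡ 12 (mod 533)
12^2 ≡ 12^2 = 144 ≡ 144 (mod 533)
12^4 ≡ 144^2 = 20736 ≡ 482 (mod 533)
12^8 ≡ 482^2 = 232324 ≡ 469 (mod 533)
12^16 ≡ 469^2 = 219961 ≡ 365 (mod 533)
12^32 ≡ 365^2 = 133225 ≡ 508 (mod 533)
12^64 ≡ 508^2 = 258064 ≡ 92 (mod 533)
12^128 ≡ 92^2 = 8464 ≡ 469 (mod 533)
133 = 128 + 4 + 1 in binary powers of 2.
So 12^133 ≡ 469 · 482 · 12 ≡ 259 (mod 533).
Squaring chain: 259 → 456; never reaches −1, so base 12 is a Miller–Rabin witness that 533 is composite.

259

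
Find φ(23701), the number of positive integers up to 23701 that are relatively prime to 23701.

Factor: 23701 = 137 · 173.
φ(23701) = (137−1) · (173−1) = 136 · 172 = 23392.

23392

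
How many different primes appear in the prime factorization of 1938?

1938 = 2 · 969
969 = 3 · 323
323 = 17 · 19
1938 = 2 · 3 · 17 · 19, which has 4 distinct prime factors.

4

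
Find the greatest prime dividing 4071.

59

4071 = 3 · 1357
1357 = 23 · 59
59 is prime.
So 4071 = 3 · 23 · 59; the largest prime factor is 59.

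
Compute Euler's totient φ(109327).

Factor: 109327 = 17 · 59 · 109.
φ(109327) = (17−1) · (59−1) · (109−1) = 16 · 58 · 108 = 100224.

100224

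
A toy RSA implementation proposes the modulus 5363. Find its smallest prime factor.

5363 is odd.
Digit sum 17, not divisible by 3.
Ends in 3: not divisible by 5.
7: 5363 = 7·766 + 1
11: 5363 = 11·487 + 6
13: 5363 = 13·412 + 7
17: 5363 = 17·315 + 8
19: 5363 = 19·282 + 5
23: 5363 = 23·233 + 4
29: 5363 = 29·184 + 27
31: 5363 = 31·173

31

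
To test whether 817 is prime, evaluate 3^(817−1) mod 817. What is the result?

3^1 ≡ 3 (mod 817)
3^2 ≡ 3^2 = 9 ≡ 9 (mod 817)
3^4 ≡ 9^2 = 81 ≡ 81 (mod 817)
3^8 ≡ 81^2 = 6561 ≡ 25 (mod 817)
3^16 ≡ 25^2 = 625 ≡ 625 (mod 817)
3^32 ≡ 625^2 = 390625 ≡ 99 (mod 817)
3^64 ≡ 99^2 = 9801 ≡ 814 (mod 817)
3^128 ≡ 814^2 = 662596 ≡ 9 (mod 817)
3^256 ≡ 9^2 = 81 ≡ 81 (mod 817)
3^512 ≡ 81^2 = 6561 ≡ 25 (mod 817)
816 = 512 + 256 + 32 + 16 in binary powers of 2.
So 3^816 ≡ 25 · 81 · 99 · 625 ≡ 121 (mod 817).
Since 121 ≠ 1, base 3 is a Fermat witness: 817 is composite.

121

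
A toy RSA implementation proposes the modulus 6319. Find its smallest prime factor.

6319 is odd.
Digit sum 19, not divisible by 3.
Ends in 9: not divisible by 5.
7: 6319 = 7·902 + 5
11: 6319 = 11·574 + 5
13: 6319 = 13·486 + 1
17: 6319 = 17·371 + 12
19: 6319 = 19·332 + 11
23: 6319 = 23·274 + 17
29: 6319 = 29·217 + 26
31: 6319 = 31·203 + 26
37: 6319 = 37·170 + 29
41: 6319 = 41·154 + 5
43: 6319 = 43·146 + 41
47: 6319 = 47·134 + 21
53: 6319 = 53·119 + 12
59: 6319 = 59·107 + 6
61: 6319 = 61·103 + 36
67: 6319 = 67·94 + 21
71: 6319 = 71·89

71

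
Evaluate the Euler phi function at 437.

Factor: 437 = 19 · 23.
φ(437) = (19−1) · (23−1) = 18 · 22 = 396.

396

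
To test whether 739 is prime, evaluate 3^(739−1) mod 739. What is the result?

1

3^1 ≡ 3 (mod 739)
3^2 ≡ 3^2 = 9 ≡ 9 (mod 739)
3^4 ≡ 9^2 = 81 ≡ 81 (mod 739)
3^8 ≡ 81^2 = 6561 ≡ 649 (mod 739)
3^16 ≡ 649^2 = 421201 ≡ 710 (mod 739)
3^32 ≡ 710^2 = 504100 ≡ 102 (mod 739)
3^64 ≡ 102^2 = 10404 ≡ 58 (mod 739)
3^128 ≡ 58^2 = 3364 ≡ 408 (mod 739)
3^256 ≡ 408^2 = 166464 ≡ 189 (mod 739)
3^512 ≡ 189^2 = 35721 ≡ 249 (mod 739)
738 = 512 + 128 + 64 + 32 + 2 in binary powers of 2.
So 3^738 ≡ 249 · 408 · 58 · 102 · 9 ≡ 1 (mod 739).
Since the result is 1, base 3 gives no evidence that 739 is composite.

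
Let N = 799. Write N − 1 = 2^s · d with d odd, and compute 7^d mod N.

345

799 − 1 = 798 = 2^1 · 399, so d = 399.
7^1 ≡ 7 (mod 799)
7^2 ≡ 7^2 = 49 ≡ 49 (mod 799)
7^4 ≡ 49^2 = 2401 ≡ 4 (mod 799)
7^8 ≡ 4^2 = 16 ≡ 16 (mod 799)
7^16 ≡ 16^2 = 256 ≡ 256 (mod 799)
7^32 ≡ 256^2 = 65536 ≡ 18 (mod 799)
7^64 ≡ 18^2 = 324 ≡ 324 (mod 799)
7^128 ≡ 324^2 = 104976 ≡ 307 (mod 799)
7^256 ≡ 307^2 = 94249 ≡ 766 (mod 799)
399 = 256 + 128 + 8 + 4 + 2 + 1 in binary powers of 2.
So 7^399 ≡ 766 · 307 · 16 · 4 · 49 · 7 ≡ 345 (mod 799).
Squaring chain: 345; never reaches −1, so base 7 is a Miller–Rabin witness that 799 is composite.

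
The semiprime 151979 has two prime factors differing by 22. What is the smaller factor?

Since p = q + 22, we have 151979 = q(q + 22), so q² + 22q − 151979 = 0.
Discriminant: 22² + 4·151979 = 484 + 607916 = 608400; √608400 = 780.
q = (−22 + 780)/2 = 379, and p = q + 22 = 401.
Check: 379 · 401 = 151979.

379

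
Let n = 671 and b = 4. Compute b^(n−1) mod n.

4^1 ≡ 4 (mod 671)
4^2 ≡ 4^2 = 16 ≡ 16 (mod 671)
4^4 ≡ 16^2 = 256 ≡ 256 (mod 671)
4^8 ≡ 256^2 = 65536 ≡ 449 (mod 671)
4^16 ≡ 449^2 = 201601 ≡ 301 (mod 671)
4^32 ≡ 301^2 = 90601 ≡ 16 (mod 671)
4^64 ≡ 16^2 = 256 ≡ 256 (mod 671)
4^128 ≡ 256^2 = 65536 ≡ 449 (mod 671)
4^256 ≡ 449^2 = 201601 ≡ 301 (mod 671)
4^512 ≡ 301^2 = 90601 ≡ 16 (mod 671)
670 = 512 + 128 + 16 + 8 + 4 + 2 in binary powers of 2.
So 4^670 ≡ 16 · 449 · 301 · 449 · 256 · 16 ≡ 474 (mod 671).
Since 474 ≠ 1, base 4 is a Fermat witness: 671 is composite.

474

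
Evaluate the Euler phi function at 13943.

Factor: 13943 = 73 · 191.
φ(13943) = (73−1) · (191−1) = 72 · 190 = 13680.

13680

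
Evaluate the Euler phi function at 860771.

832320

Factor: 860771 = 61 · 103 · 137.
φ(860771) = (61−1) · (103−1) · (137−1) = 60 · 102 · 136 = 832320.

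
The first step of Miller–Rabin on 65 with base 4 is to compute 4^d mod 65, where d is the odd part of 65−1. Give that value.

4

65 − 1 = 64 = 2^6 · 1, so d = 1.
4^1 ≡ 4 (mod 65)
1 = 1 in binary powers of 2.
So 4^1 ≡ 4 ≡ 4 (mod 65).
Squaring chain: 4 → 16 → 61 → 16 → 61 → 16; never reaches −1, so base 4 is a Miller–Rabin witness that 65 is composite.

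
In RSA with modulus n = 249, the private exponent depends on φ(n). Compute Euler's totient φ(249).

Factor: 249 = 3 · 83.
φ(249) = (3−1) · (83−1) = 2 · 82 = 164.

164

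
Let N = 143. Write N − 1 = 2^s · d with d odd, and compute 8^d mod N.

143 − 1 = 142 = 2^1 · 71, so d = 71.
8^1 ≡ 8 (mod 143)
8^2 ≡ 8^2 = 64 ≡ 64 (mod 143)
8^4 ≡ 64^2 = 4096 ≡ 92 (mod 143)
8^8 ≡ 92^2 = 8464 ≡ 27 (mod 143)
8^16 ≡ 27^2 = 729 ≡ 14 (mod 143)
8^32 ≡ 14^2 = 196 ≡ 53 (mod 143)
8^64 ≡ 53^2 = 2809 ≡ 92 (mod 143)
71 = 64 + 4 + 2 + 1 in binary powers of 2.
So 8^71 ≡ 92 · 92 · 64 · 8 ≡ 96 (mod 143).
Squaring chain: 96; never reaches −1, so base 8 is a Miller–Rabin witness that 143 is composite.

96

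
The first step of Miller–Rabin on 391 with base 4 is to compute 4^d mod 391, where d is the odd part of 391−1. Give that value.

391 − 1 = 390 = 2^1 · 195, so d = 195.
4^1 ≡ 4 (mod 391)
4^2 ≡ 4^2 = 16 ≡ 16 (mod 391)
4^4 ≡ 16^2 = 256 ≡ 256 (mod 391)
4^8 ≡ 256^2 = 65536 ≡ 239 (mod 391)
4^16 ≡ 239^2 = 57121 ≡ 35 (mod 391)
4^32 ≡ 35^2 = 1225 ≡ 52 (mod 391)
4^64 ≡ 52^2 = 2704 ≡ 358 (mod 391)
4^128 ≡ 358^2 = 128164 ≡ 307 (mod 391)
195 = 128 + 64 + 2 + 1 in binary powers of 2.
So 4^195 ≡ 307 · 358 · 16 · 4 ≡ 285 (mod 391).
Squaring chain: 285; never reaches −1, so base 4 is a Miller–Rabin witness that 391 is composite.

285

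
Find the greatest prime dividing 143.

143 = 11 · 13
13 is prime.
So 143 = 11 · 13; the largest prime factor is 13.

13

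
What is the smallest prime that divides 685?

5

685 is odd.
Digit sum 19, not divisible by 3.
Ends in 5: divisible by 5.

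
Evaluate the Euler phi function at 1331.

Factor: 1331 = 11^3.
φ(1331) = 11^2·(11−1) = 1210.

1210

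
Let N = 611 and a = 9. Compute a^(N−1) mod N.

191

9^1 ≡ 9 (mod 611)
9^2 ≡ 9^2 = 81 ≡ 81 (mod 611)
9^4 ≡ 81^2 = 6561 ≡ 451 (mod 611)
9^8 ≡ 451^2 = 203401 ≡ 549 (mod 611)
9^16 ≡ 549^2 = 301401 ≡ 178 (mod 611)
9^32 ≡ 178^2 = 31684 ≡ 523 (mod 611)
9^64 ≡ 523^2 = 273529 ≡ 412 (mod 611)
9^128 ≡ 412^2 = 169744 ≡ 497 (mod 611)
9^256 ≡ 497^2 = 247009 ≡ 165 (mod 611)
9^512 ≡ 165^2 = 27225 ≡ 341 (mod 611)
610 = 512 + 64 + 32 + 2 in binary powers of 2.
So 9^610 ≡ 341 · 412 · 523 · 81 ≡ 191 (mod 611).
Since 191 ≠ 1, base 9 is a Fermat witness: 611 is composite.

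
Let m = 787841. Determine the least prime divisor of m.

787841 is odd.
Digit sum 35, not divisible by 3.
Ends in 1: not divisible by 5.
7: 787841 = 7·112548 + 5
11: 787841 = 11·71621 + 10
13: 787841 = 13·60603 + 2
17: 787841 = 17·46343 + 10
19: 787841 = 19·41465 + 6
23: 787841 = 23·34253 + 22
29: 787841 = 29·27166 + 27
31: 787841 = 31·25414 + 7
37: 787841 = 37·21293

37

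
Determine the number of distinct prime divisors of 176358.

176358 = 2 · 88179
88179 = 3 · 29393
29393 = 7 · 4199
4199 = 13 · 323
323 = 17 · 19
176358 = 2 · 3 · 7 · 13 · 17 · 19, which has 6 distinct prime factors.

6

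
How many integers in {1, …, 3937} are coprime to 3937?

3780

Factor: 3937 = 31 · 127.
φ(3937) = (31−1) · (127−1) = 30 · 126 = 3780.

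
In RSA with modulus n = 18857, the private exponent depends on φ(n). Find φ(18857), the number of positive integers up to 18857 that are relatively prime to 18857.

18576

Factor: 18857 = 109 · 173.
φ(18857) = (109−1) · (173−1) = 108 · 172 = 18576.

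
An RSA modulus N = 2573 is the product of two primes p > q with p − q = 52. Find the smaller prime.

Since p = q + 52, we have 2573 = q(q + 52), so q² + 52q − 2573 = 0.
Discriminant: 52² + 4·2573 = 2704 + 10292 = 12996; √12996 = 114.
q = (−52 + 114)/2 = 31, and p = q + 52 = 83.
Check: 31 · 83 = 2573.

31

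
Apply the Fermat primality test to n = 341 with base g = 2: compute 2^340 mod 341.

1

2^1 ≡ 2 (mod 341)
2^2 ≡ 2^2 = 4 ≡ 4 (mod 341)
2^4 ≡ 4^2 = 16 ≡ 16 (mod 341)
2^8 ≡ 16^2 = 256 ≡ 256 (mod 341)
2^16 ≡ 256^2 = 65536 ≡ 64 (mod 341)
2^32 ≡ 64^2 = 4096 ≡ 4 (mod 341)
2^64 ≡ 4^2 = 16 ≡ 16 (mod 341)
2^128 ≡ 16^2 = 256 ≡ 256 (mod 341)
2^256 ≡ 256^2 = 65536 ≡ 64 (mod 341)
340 = 256 + 64 + 16 + 4 in binary powers of 2.
So 2^340 ≡ 64 · 16 · 64 · 16 ≡ 1 (mod 341).
Since the result is 1, base 2 gives no evidence that 341 is composite.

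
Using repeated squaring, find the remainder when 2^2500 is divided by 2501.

2^1 ≡ 2 (mod 2501)
2^2 ≡ 2^2 = 4 ≡ 4 (mod 2501)
2^4 ≡ 4^2 = 16 ≡ 16 (mod 2501)
2^8 ≡ 16^2 = 256 ≡ 256 (mod 2501)
2^16 ≡ 256^2 = 65536 ≡ 510 (mod 2501)
2^32 ≡ 510^2 = 260100 ≡ 2497 (mod 2501)
2^64 ≡ 2497^2 = 6235009 ≡ 16 (mod 2501)
2^128 ≡ 16^2 = 256 ≡ 256 (mod 2501)
2^256 ≡ 256^2 = 65536 ≡ 510 (mod 2501)
2^512 ≡ 510^2 = 260100 ≡ 2497 (mod 2501)
2^1024 ≡ 2497^2 = 6235009 ≡ 16 (mod 2501)
2^2048 ≡ 16^2 = 256 ≡ 256 (mod 2501)
2500 = 2048 + 256 + 128 + 64 + 4 in binary powers of 2.
So 2^2500 ≡ 256 · 510 · 256 · 16 · 16 ≡ 1477 (mod 2501).
Since 1477 ≠ 1, base 2 is a Fermat witness: 2501 is composite.

1477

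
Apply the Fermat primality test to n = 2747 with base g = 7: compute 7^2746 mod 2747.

7^1 ≡ 7 (mod 2747)
7^2 ≡ 7^2 = 49 ≡ 49 (mod 2747)
7^4 ≡ 49^2 = 2401 ≡ 2401 (mod 2747)
7^8 ≡ 2401^2 = 5764801 ≡ 1595 (mod 2747)
7^16 ≡ 1595^2 = 2544025 ≡ 303 (mod 2747)
7^32 ≡ 303^2 = 91809 ≡ 1158 (mod 2747)
7^64 ≡ 1158^2 = 1340964 ≡ 428 (mod 2747)
7^128 ≡ 428^2 = 183184 ≡ 1882 (mod 2747)
7^256 ≡ 1882^2 = 3541924 ≡ 1041 (mod 2747)
7^512 ≡ 1041^2 = 1083681 ≡ 1363 (mod 2747)
7^1024 ≡ 1363^2 = 1857769 ≡ 797 (mod 2747)
7^2048 ≡ 797^2 = 635209 ≡ 652 (mod 2747)
2746 = 2048 + 512 + 128 + 32 + 16 + 8 + 2 in binary powers of 2.
So 7^2746 ≡ 652 · 1363 · 1882 · 1158 · 303 · 1595 · 49 ≡ 21 (mod 2747).
Since 21 ≠ 1, base 7 is a Fermat witness: 2747 is composite.

21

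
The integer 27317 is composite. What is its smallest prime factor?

27317 is odd.
Digit sum 20, not divisible by 3.
Ends in 7: not divisible by 5.
7: 27317 = 7·3902 + 3
11: 27317 = 11·2483 + 4
13: 27317 = 13·2101 + 4
17: 27317 = 17·1606 + 15
19: 27317 = 19·1437 + 14
23: 27317 = 23·1187 + 16
29: 27317 = 29·941 + 28
31: 27317 = 31·881 + 6
37: 27317 = 37·738 + 11
41: 27317 = 41·666 + 11
43: 27317 = 43·635 + 12
47: 27317 = 47·581 + 10
53: 27317 = 53·515 + 22
59: 27317 = 59·463

59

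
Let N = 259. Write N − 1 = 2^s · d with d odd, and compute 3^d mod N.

259 − 1 = 258 = 2^1 · 129, so d = 129.
3^1 ≡ 3 (mod 259)
3^2 ≡ 3^2 = 9 ≡ 9 (mod 259)
3^4 ≡ 9^2 = 81 ≡ 81 (mod 259)
3^8 ≡ 81^2 = 6561 ≡ 86 (mod 259)
3^16 ≡ 86^2 = 7396 ≡ 144 (mod 259)
3^32 ≡ 144^2 = 20736 ≡ 16 (mod 259)
3^64 ≡ 16^2 = 256 ≡ 256 (mod 259)
3^128 ≡ 256^2 = 65536 ≡ 9 (mod 259)
129 = 128 + 1 in binary powers of 2.
So 3^129 ≡ 9 · 3 ≡ 27 (mod 259).
Squaring chain: 27; never reaches −1, so base 3 is a Miller–Rabin witness that 259 is composite.

27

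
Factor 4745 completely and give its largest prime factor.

73

4745 = 5 · 949
949 = 13 · 73
73 is prime.
So 4745 = 5 · 13 · 73; the largest prime factor is 73.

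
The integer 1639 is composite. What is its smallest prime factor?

1639 is odd.
Digit sum 19, not divisible by 3.
Ends in 9: not divisible by 5.
7: 1639 = 7·234 + 1
11: 1639 = 11·149

11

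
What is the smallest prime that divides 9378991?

47

9378991 is odd.
Digit sum 46, not divisible by 3.
Ends in 1: not divisible by 5.
7: 9378991 = 7·1339855 + 6
11: 9378991 = 11·852635 + 6
13: 9378991 = 13·721460 + 11
17: 9378991 = 17·551705 + 6
19: 9378991 = 19·493631 + 2
23: 9378991 = 23·407782 + 5
29: 9378991 = 29·323413 + 14
31: 9378991 = 31·302548 + 3
37: 9378991 = 37·253486 + 9
41: 9378991 = 41·228755 + 36
43: 9378991 = 43·218116 + 3
47: 9378991 = 47·199553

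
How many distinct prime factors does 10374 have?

10374 = 2 · 5187
5187 = 3 · 1729
1729 = 7 · 247
247 = 13 · 19
10374 = 2 · 3 · 7 · 13 · 19, which has 5 distinct prime factors.

5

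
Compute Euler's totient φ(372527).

352800

Factor: 372527 = 31 · 61 · 197.
φ(372527) = (31−1) · (61−1) · (197−1) = 30 · 60 · 196 = 352800.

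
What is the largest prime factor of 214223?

214223 = 29 · 7387
7387 = 83 · 89
89 is prime.
So 214223 = 29 · 83 · 89; the largest prime factor is 89.

89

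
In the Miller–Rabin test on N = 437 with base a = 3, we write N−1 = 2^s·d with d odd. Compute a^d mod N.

307

437 − 1 = 436 = 2^2 · 109, so d = 109.
3^1 ≡ 3 (mod 437)
3^2 ≡ 3^2 = 9 ≡ 9 (mod 437)
3^4 ≡ 9^2 = 81 ≡ 81 (mod 437)
3^8 ≡ 81^2 = 6561 ≡ 6 (mod 437)
3^16 ≡ 6^2 = 36 ≡ 36 (mod 437)
3^32 ≡ 36^2 = 1296 ≡ 422 (mod 437)
3^64 ≡ 422^2 = 178084 ≡ 225 (mod 437)
109 = 64 + 32 + 8 + 4 + 1 in binary powers of 2.
So 3^109 ≡ 225 · 422 · 6 · 81 · 3 ≡ 307 (mod 437).
Squaring chain: 307 → 294; never reaches −1, so base 3 is a Miller–Rabin witness that 437 is composite.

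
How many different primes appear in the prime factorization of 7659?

7659 = 3^2 · 851
851 = 23 · 37
7659 = 3^2 · 23 · 37, which has 3 distinct prime factors.

3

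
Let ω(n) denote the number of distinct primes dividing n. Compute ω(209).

209 = 11 · 19
209 = 11 · 19, which has 2 distinct prime factors.

2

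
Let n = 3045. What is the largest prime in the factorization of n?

3045 = 3 · 1015
1015 = 5 · 203
203 = 7 · 29
29 is prime.
So 3045 = 3 · 5 · 7 · 29; the largest prime factor is 29.

29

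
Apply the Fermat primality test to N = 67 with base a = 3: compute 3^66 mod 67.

3^1 ≡ 3 (mod 67)
3^2 ≡ 3^2 = 9 ≡ 9 (mod 67)
3^4 ≡ 9^2 = 81 ≡ 14 (mod 67)
3^8 ≡ 14^2 = 196 ≡ 62 (mod 67)
3^16 ≡ 62^2 = 3844 ≡ 25 (mod 67)
3^32 ≡ 25^2 = 625 ≡ 22 (mod 67)
3^64 ≡ 22^2 = 484 ≡ 15 (mod 67)
66 = 64 + 2 in binary powers of 2.
So 3^66 ≡ 15 · 9 ≡ 1 (mod 67).
Since the result is 1, base 3 gives no evidence that 67 is composite.

1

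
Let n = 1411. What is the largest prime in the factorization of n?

83

1411 = 17 · 83
83 is prime.
So 1411 = 17 · 83; the largest prime factor is 83.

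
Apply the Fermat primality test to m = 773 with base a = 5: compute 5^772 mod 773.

5^1 ≡ 5 (mod 773)
5^2 ≡ 5^2 = 25 ≡ 25 (mod 773)
5^4 ≡ 25^2 = 625 ≡ 625 (mod 773)
5^8 ≡ 625^2 = 390625 ≡ 260 (mod 773)
5^16 ≡ 260^2 = 67600 ≡ 349 (mod 773)
5^32 ≡ 349^2 = 121801 ≡ 440 (mod 773)
5^64 ≡ 440^2 = 193600 ≡ 350 (mod 773)
5^128 ≡ 350^2 = 122500 ≡ 366 (mod 773)
5^256 ≡ 366^2 = 133956 ≡ 227 (mod 773)
5^512 ≡ 227^2 = 51529 ≡ 511 (mod 773)
772 = 512 + 256 + 4 in binary powers of 2.
So 5^772 ≡ 511 · 227 · 625 ≡ 1 (mod 773).
Since the result is 1, base 5 gives no evidence that 773 is composite.

1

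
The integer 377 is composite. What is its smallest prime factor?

13

377 is odd.
Digit sum 17, not divisible by 3.
Ends in 7: not divisible by 5.
7: 377 = 7·53 + 6
11: 377 = 11·34 + 3
13: 377 = 13·29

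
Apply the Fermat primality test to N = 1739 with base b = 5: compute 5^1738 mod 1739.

5^1 ≡ 5 (mod 1739)
5^2 ≡ 5^2 = 25 ≡ 25 (mod 1739)
5^4 ≡ 25^2 = 625 ≡ 625 (mod 1739)
5^8 ≡ 625^2 = 390625 ≡ 1089 (mod 1739)
5^16 ≡ 1089^2 = 1185921 ≡ 1662 (mod 1739)
5^32 ≡ 1662^2 = 2762244 ≡ 712 (mod 1739)
5^64 ≡ 712^2 = 506944 ≡ 895 (mod 1739)
5^128 ≡ 895^2 = 801025 ≡ 1085 (mod 1739)
5^256 ≡ 1085^2 = 1177225 ≡ 1661 (mod 1739)
5^512 ≡ 1661^2 = 2758921 ≡ 867 (mod 1739)
5^1024 ≡ 867^2 = 751689 ≡ 441 (mod 1739)
1738 = 1024 + 512 + 128 + 64 + 8 + 2 in binary powers of 2.
So 5^1738 ≡ 441 · 867 · 1085 · 895 · 1089 · 25 ≡ 474 (mod 1739).
Since 474 ≠ 1, base 5 is a Fermat witness: 1739 is composite.

474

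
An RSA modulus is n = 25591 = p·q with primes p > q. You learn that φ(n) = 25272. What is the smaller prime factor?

157

φ(n) = (p−1)(q−1) = n − (p+q) + 1, so p + q = 25591 − 25272 + 1 = 320.
p and q are the roots of t² − 320t + 25591 = 0.
Discriminant: 320² − 4·25591 = 102400 − 102364 = 36; √36 = 6.
q = (320 − 6)/2 = 157, p = (320 + 6)/2 = 163.
Check: 157 · 163 = 25591.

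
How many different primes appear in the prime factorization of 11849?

2

11849 = 17^2 · 41
11849 = 17^2 · 41, which has 2 distinct prime factors.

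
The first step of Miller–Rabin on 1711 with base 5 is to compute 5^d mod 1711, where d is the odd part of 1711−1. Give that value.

730

1711 − 1 = 1710 = 2^1 · 855, so d = 855.
5^1 ≡ 5 (mod 1711)
5^2 ≡ 5^2 = 25 ≡ 25 (mod 1711)
5^4 ≡ 25^2 = 625 ≡ 625 (mod 1711)
5^8 ≡ 625^2 = 390625 ≡ 517 (mod 1711)
5^16 ≡ 517^2 = 267289 ≡ 373 (mod 1711)
5^32 ≡ 373^2 = 139129 ≡ 538 (mod 1711)
5^64 ≡ 538^2 = 289444 ≡ 285 (mod 1711)
5^128 ≡ 285^2 = 81225 ≡ 808 (mod 1711)
5^256 ≡ 808^2 = 652864 ≡ 973 (mod 1711)
5^512 ≡ 973^2 = 946729 ≡ 546 (mod 1711)
855 = 512 + 256 + 64 + 16 + 4 + 2 + 1 in binary powers of 2.
So 5^855 ≡ 546 · 973 · 285 · 373 · 625 · 25 · 5 ≡ 730 (mod 1711).
Squaring chain: 730; never reaches −1, so base 5 is a Miller–Rabin witness that 1711 is composite.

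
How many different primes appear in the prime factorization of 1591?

2

1591 = 37 · 43
1591 = 37 · 43, which has 2 distinct prime factors.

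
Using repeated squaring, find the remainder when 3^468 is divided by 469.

3^1 ≡ 3 (mod 469)
3^2 ≡ 3^2 = 9 ≡ 9 (mod 469)
3^4 ≡ 9^2 = 81 ≡ 81 (mod 469)
3^8 ≡ 81^2 = 6561 ≡ 464 (mod 469)
3^16 ≡ 464^2 = 215296 ≡ 25 (mod 469)
3^32 ≡ 25^2 = 625 ≡ 156 (mod 469)
3^64 ≡ 156^2 = 24336 ≡ 417 (mod 469)
3^128 ≡ 417^2 = 173889 ≡ 359 (mod 469)
3^256 ≡ 359^2 = 128881 ≡ 375 (mod 469)
468 = 256 + 128 + 64 + 16 + 4 in binary powers of 2.
So 3^468 ≡ 375 · 359 · 417 · 25 · 81 ≡ 260 (mod 469).
Since 260 ≠ 1, base 3 is a Fermat witness: 469 is composite.

260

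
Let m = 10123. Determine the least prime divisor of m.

53

10123 is odd.
Digit sum 7, not divisible by 3.
Ends in 3: not divisible by 5.
7: 10123 = 7·1446 + 1
11: 10123 = 11·920 + 3
13: 10123 = 13·778 + 9
17: 10123 = 17·595 + 8
19: 10123 = 19·532 + 15
23: 10123 = 23·440 + 3
29: 10123 = 29·349 + 2
31: 10123 = 31·326 + 17
37: 10123 = 37·273 + 22
41: 10123 = 41·246 + 37
43: 10123 = 43·235 + 18
47: 10123 = 47·215 + 18
53: 10123 = 53·191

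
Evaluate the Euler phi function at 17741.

17472

Factor: 17741 = 113 · 157.
φ(17741) = (113−1) · (157−1) = 112 · 156 = 17472.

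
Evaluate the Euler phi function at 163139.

151360

Factor: 163139 = 23 · 41 · 173.
φ(163139) = (23−1) · (41−1) · (173−1) = 22 · 40 · 172 = 151360.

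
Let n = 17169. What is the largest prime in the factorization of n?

97

17169 = 3 · 5723
5723 = 59 · 97
97 is prime.
So 17169 = 3 · 59 · 97; the largest prime factor is 97.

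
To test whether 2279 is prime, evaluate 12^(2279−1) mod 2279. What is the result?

1543

12^1 ≡ 12 (mod 2279)
12^2 ≡ 12^2 = 144 ≡ 144 (mod 2279)
12^4 ≡ 144^2 = 20736 ≡ 225 (mod 2279)
12^8 ≡ 225^2 = 50625 ≡ 487 (mod 2279)
12^16 ≡ 487^2 = 237169 ≡ 153 (mod 2279)
12^32 ≡ 153^2 = 23409 ≡ 619 (mod 2279)
12^64 ≡ 619^2 = 383161 ≡ 289 (mod 2279)
12^128 ≡ 289^2 = 83521 ≡ 1477 (mod 2279)
12^256 ≡ 1477^2 = 2181529 ≡ 526 (mod 2279)
12^512 ≡ 526^2 = 276676 ≡ 917 (mod 2279)
12^1024 ≡ 917^2 = 840889 ≡ 2217 (mod 2279)
12^2048 ≡ 2217^2 = 4915089 ≡ 1565 (mod 2279)
2278 = 2048 + 128 + 64 + 32 + 4 + 2 in binary powers of 2.
So 12^2278 ≡ 1565 · 1477 · 289 · 619 · 225 · 144 ≡ 1543 (mod 2279).
Since 1543 ≠ 1, base 12 is a Fermat witness: 2279 is composite.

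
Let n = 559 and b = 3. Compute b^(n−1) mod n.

391

3^1 ≡ 3 (mod 559)
3^2 ≡ 3^2 = 9 ≡ 9 (mod 559)
3^4 ≡ 9^2 = 81 ≡ 81 (mod 559)
3^8 ≡ 81^2 = 6561 ≡ 412 (mod 559)
3^16 ≡ 412^2 = 169744 ≡ 367 (mod 559)
3^32 ≡ 367^2 = 134689 ≡ 529 (mod 559)
3^64 ≡ 529^2 = 279841 ≡ 341 (mod 559)
3^128 ≡ 341^2 = 116281 ≡ 9 (mod 559)
3^256 ≡ 9^2 = 81 ≡ 81 (mod 559)
3^512 ≡ 81^2 = 6561 ≡ 412 (mod 559)
558 = 512 + 32 + 8 + 4 + 2 in binary powers of 2.
So 3^558 ≡ 412 · 529 · 412 · 81 · 9 ≡ 391 (mod 559).
Since 391 ≠ 1, base 3 is a Fermat witness: 559 is composite.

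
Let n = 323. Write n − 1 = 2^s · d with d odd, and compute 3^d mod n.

241

323 − 1 = 322 = 2^1 · 161, so d = 161.
3^1 ≡ 3 (mod 323)
3^2 ≡ 3^2 = 9 ≡ 9 (mod 323)
3^4 ≡ 9^2 = 81 ≡ 81 (mod 323)
3^8 ≡ 81^2 = 6561 ≡ 101 (mod 323)
3^16 ≡ 101^2 = 10201 ≡ 188 (mod 323)
3^32 ≡ 188^2 = 35344 ≡ 137 (mod 323)
3^64 ≡ 137^2 = 18769 ≡ 35 (mod 323)
3^128 ≡ 35^2 = 1225 ≡ 256 (mod 323)
161 = 128 + 32 + 1 in binary powers of 2.
So 3^161 ≡ 256 · 137 · 3 ≡ 241 (mod 323).
Squaring chain: 241; never reaches −1, so base 3 is a Miller–Rabin witness that 323 is composite.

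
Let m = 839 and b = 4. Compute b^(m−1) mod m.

4^1 ≡ 4 (mod 839)
4^2 ≡ 4^2 = 16 ≡ 16 (mod 839)
4^4 ≡ 16^2 = 256 ≡ 256 (mod 839)
4^8 ≡ 256^2 = 65536 ≡ 94 (mod 839)
4^16 ≡ 94^2 = 8836 ≡ 446 (mod 839)
4^32 ≡ 446^2 = 198916 ≡ 73 (mod 839)
4^64 ≡ 73^2 = 5329 ≡ 295 (mod 839)
4^128 ≡ 295^2 = 87025 ≡ 608 (mod 839)
4^256 ≡ 608^2 = 369664 ≡ 504 (mod 839)
4^512 ≡ 504^2 = 254016 ≡ 638 (mod 839)
838 = 512 + 256 + 64 + 4 + 2 in binary powers of 2.
So 4^838 ≡ 638 · 504 · 295 · 256 · 16 ≡ 1 (mod 839).
Since the result is 1, base 4 gives no evidence that 839 is composite.

1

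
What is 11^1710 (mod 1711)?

1078

11^1 ≡ 11 (mod 1711)
11^2 ≡ 11^2 = 121 ≡ 121 (mod 1711)
11^4 ≡ 121^2 = 14641 ≡ 953 (mod 1711)
11^8 ≡ 953^2 = 908209 ≡ 1379 (mod 1711)
11^16 ≡ 1379^2 = 1901641 ≡ 720 (mod 1711)
11^32 ≡ 720^2 = 518400 ≡ 1678 (mod 1711)
11^64 ≡ 1678^2 = 2815684 ≡ 1089 (mod 1711)
11^128 ≡ 1089^2 = 1185921 ≡ 198 (mod 1711)
11^256 ≡ 198^2 = 39204 ≡ 1562 (mod 1711)
11^512 ≡ 1562^2 = 2439844 ≡ 1669 (mod 1711)
11^1024 ≡ 1669^2 = 2785561 ≡ 53 (mod 1711)
1710 = 1024 + 512 + 128 + 32 + 8 + 4 + 2 in binary powers of 2.
So 11^1710 ≡ 53 · 1669 · 198 · 1678 · 1379 · 953 · 121 ≡ 1078 (mod 1711).
Since 1078 ≠ 1, base 11 is a Fermat witness: 1711 is composite.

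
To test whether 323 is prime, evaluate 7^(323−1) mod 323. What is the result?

7^1 ≡ 7 (mod 323)
7^2 ≡ 7^2 = 49 ≡ 49 (mod 323)
7^4 ≡ 49^2 = 2401 ≡ 140 (mod 323)
7^8 ≡ 140^2 = 19600 ≡ 220 (mod 323)
7^16 ≡ 220^2 = 48400 ≡ 273 (mod 323)
7^32 ≡ 273^2 = 74529 ≡ 239 (mod 323)
7^64 ≡ 239^2 = 57121 ≡ 273 (mod 323)
7^128 ≡ 273^2 = 74529 ≡ 239 (mod 323)
7^256 ≡ 239^2 = 57121 ≡ 273 (mod 323)
322 = 256 + 64 + 2 in binary powers of 2.
So 7^322 ≡ 273 · 273 · 49 ≡ 83 (mod 323).
Since 83 ≠ 1, base 7 is a Fermat witness: 323 is composite.

83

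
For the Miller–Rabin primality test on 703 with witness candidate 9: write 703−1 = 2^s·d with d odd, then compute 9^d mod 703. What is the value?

703 − 1 = 702 = 2^1 · 351, so d = 351.
9^1 ≡ 9 (mod 703)
9^2 ≡ 9^2 = 81 ≡ 81 (mod 703)
9^4 ≡ 81^2 = 6561 ≡ 234 (mod 703)
9^8 ≡ 234^2 = 54756 ≡ 625 (mod 703)
9^16 ≡ 625^2 = 390625 ≡ 460 (mod 703)
9^32 ≡ 460^2 = 211600 ≡ 700 (mod 703)
9^64 ≡ 700^2 = 490000 ≡ 9 (mod 703)
9^128 ≡ 9^2 = 81 ≡ 81 (mod 703)
9^256 ≡ 81^2 = 6561 ≡ 234 (mod 703)
351 = 256 + 64 + 16 + 8 + 4 + 2 + 1 in binary powers of 2.
So 9^351 ≡ 234 · 9 · 460 · 625 · 234 · 81 · 9 ≡ 1 (mod 703).
Since 9^d ≡ 1 (mod 703), base 9 does not prove 703 composite.

1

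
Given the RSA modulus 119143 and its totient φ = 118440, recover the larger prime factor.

421

φ(n) = (p−1)(q−1) = n − (p+q) + 1, so p + q = 119143 − 118440 + 1 = 704.
p and q are the roots of t² − 704t + 119143 = 0.
Discriminant: 704² − 4·119143 = 495616 − 476572 = 19044; √19044 = 138.
q = (704 − 138)/2 = 283, p = (704 + 138)/2 = 421.
Check: 283 · 421 = 119143.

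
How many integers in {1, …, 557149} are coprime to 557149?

Factor: 557149 = 41 · 107 · 127.
φ(557149) = (41−1) · (107−1) · (127−1) = 40 · 106 · 126 = 534240.

534240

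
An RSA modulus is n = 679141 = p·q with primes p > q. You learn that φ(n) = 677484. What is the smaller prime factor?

φ(n) = (p−1)(q−1) = n − (p+q) + 1, so p + q = 679141 − 677484 + 1 = 1658.
p and q are the roots of t² − 1658t + 679141 = 0.
Discriminant: 1658² − 4·679141 = 2748964 − 2716564 = 32400; √32400 = 180.
q = (1658 − 180)/2 = 739, p = (1658 + 180)/2 = 919.
Check: 739 · 919 = 679141.

739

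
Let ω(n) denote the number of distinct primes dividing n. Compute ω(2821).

2821 = 7 · 403
403 = 13 · 31
2821 = 7 · 13 · 31, which has 3 distinct prime factors.

3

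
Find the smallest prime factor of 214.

214 is even: 2 divides it.

2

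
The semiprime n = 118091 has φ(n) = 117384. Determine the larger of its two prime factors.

φ(n) = (p−1)(q−1) = n − (p+q) + 1, so p + q = 118091 − 117384 + 1 = 708.
p and q are the roots of t² − 708t + 118091 = 0.
Discriminant: 708² − 4·118091 = 501264 − 472364 = 28900; √28900 = 170.
q = (708 − 170)/2 = 269, p = (708 + 170)/2 = 439.
Check: 269 · 439 = 118091.

439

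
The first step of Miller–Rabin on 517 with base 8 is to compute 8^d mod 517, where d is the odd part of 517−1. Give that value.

517 − 1 = 516 = 2^2 · 129, so d = 129.
8^1 ≡ 8 (mod 517)
8^2 ≡ 8^2 = 64 ≡ 64 (mod 517)
8^4 ≡ 64^2 = 4096 ≡ 477 (mod 517)
8^8 ≡ 477^2 = 227529 ≡ 49 (mod 517)
8^16 ≡ 49^2 = 2401 ≡ 333 (mod 517)
8^32 ≡ 333^2 = 110889 ≡ 251 (mod 517)
8^64 ≡ 251^2 = 63001 ≡ 444 (mod 517)
8^128 ≡ 444^2 = 197136 ≡ 159 (mod 517)
129 = 128 + 1 in binary powers of 2.
So 8^129 ≡ 159 · 8 ≡ 238 (mod 517).
Squaring chain: 238 → 291; never reaches −1, so base 8 is a Miller–Rabin witness that 517 is composite.

238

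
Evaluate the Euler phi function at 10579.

Factor: 10579 = 71 · 149.
φ(10579) = (71−1) · (149−1) = 70 · 148 = 10360.

10360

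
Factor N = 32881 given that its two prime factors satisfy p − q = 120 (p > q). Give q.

Since p = q + 120, we have 32881 = q(q + 120), so q² + 120q − 32881 = 0.
Discriminant: 120² + 4·32881 = 14400 + 131524 = 145924; √145924 = 382.
q = (−120 + 382)/2 = 131, and p = q + 120 = 251.
Check: 131 · 251 = 32881.

131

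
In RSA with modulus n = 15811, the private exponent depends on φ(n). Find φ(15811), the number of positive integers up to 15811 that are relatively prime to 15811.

Factor: 15811 = 97 · 163.
φ(15811) = (97−1) · (163−1) = 96 · 162 = 15552.

15552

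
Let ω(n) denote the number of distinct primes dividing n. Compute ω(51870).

51870 = 2 · 25935
25935 = 3 · 8645
8645 = 5 · 1729
1729 = 7 · 247
247 = 13 · 19
51870 = 2 · 3 · 5 · 7 · 13 · 19, which has 6 distinct prime factors.

6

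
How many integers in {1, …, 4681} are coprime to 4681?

Factor: 4681 = 31 · 151.
φ(4681) = (31−1) · (151−1) = 30 · 150 = 4500.

4500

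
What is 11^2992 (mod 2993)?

2806

11^1 ≡ 11 (mod 2993)
11^2 ≡ 11^2 = 121 ≡ 121 (mod 2993)
11^4 ≡ 121^2 = 14641 ≡ 2669 (mod 2993)
11^8 ≡ 2669^2 = 7123561 ≡ 221 (mod 2993)
11^16 ≡ 221^2 = 48841 ≡ 953 (mod 2993)
11^32 ≡ 953^2 = 908209 ≡ 1330 (mod 2993)
11^64 ≡ 1330^2 = 1768900 ≡ 37 (mod 2993)
11^128 ≡ 37^2 = 1369 ≡ 1369 (mod 2993)
11^256 ≡ 1369^2 = 1874161 ≡ 543 (mod 2993)
11^512 ≡ 543^2 = 294849 ≡ 1535 (mod 2993)
11^1024 ≡ 1535^2 = 2356225 ≡ 734 (mod 2993)
11^2048 ≡ 734^2 = 538756 ≡ 16 (mod 2993)
2992 = 2048 + 512 + 256 + 128 + 32 + 16 in binary powers of 2.
So 11^2992 ≡ 16 · 1535 · 543 · 1369 · 1330 · 953 ≡ 2806 (mod 2993).
Since 2806 ≠ 1, base 11 is a Fermat witness: 2993 is composite.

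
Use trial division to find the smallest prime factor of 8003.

8003 is odd.
Digit sum 11, not divisible by 3.
Ends in 3: not divisible by 5.
7: 8003 = 7·1143 + 2
11: 8003 = 11·727 + 6
13: 8003 = 13·615 + 8
17: 8003 = 17·470 + 13
19: 8003 = 19·421 + 4
23: 8003 = 23·347 + 22
29: 8003 = 29·275 + 28
31: 8003 = 31·258 + 5
37: 8003 = 37·216 + 11
41: 8003 = 41·195 + 8
43: 8003 = 43·186 + 5
47: 8003 = 47·170 + 13
53: 8003 = 53·151

53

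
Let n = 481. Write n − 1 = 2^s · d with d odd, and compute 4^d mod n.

233

481 − 1 = 480 = 2^5 · 15, so d = 15.
4^1 ≡ 4 (mod 481)
4^2 ≡ 4^2 = 16 ≡ 16 (mod 481)
4^4 ≡ 16^2 = 256 ≡ 256 (mod 481)
4^8 ≡ 256^2 = 65536 ≡ 120 (mod 481)
15 = 8 + 4 + 2 + 1 in binary powers of 2.
So 4^15 ≡ 120 · 256 · 16 · 4 ≡ 233 (mod 481).
Squaring chain: 233 → 417 → 248 → 417 → 248; never reaches −1, so base 4 is a Miller–Rabin witness that 481 is composite.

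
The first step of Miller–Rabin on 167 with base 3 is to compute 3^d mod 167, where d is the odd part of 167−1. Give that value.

167 − 1 = 166 = 2^1 · 83, so d = 83.
3^1 ≡ 3 (mod 167)
3^2 ≡ 3^2 = 9 ≡ 9 (mod 167)
3^4 ≡ 9^2 = 81 ≡ 81 (mod 167)
3^8 ≡ 81^2 = 6561 ≡ 48 (mod 167)
3^16 ≡ 48^2 = 2304 ≡ 133 (mod 167)
3^32 ≡ 133^2 = 17689 ≡ 154 (mod 167)
3^64 ≡ 154^2 = 23716 ≡ 2 (mod 167)
83 = 64 + 16 + 2 + 1 in binary powers of 2.
So 3^83 ≡ 2 · 133 · 9 · 3 ≡ 1 (mod 167).
Since 3^d ≡ 1 (mod 167), base 3 does not prove 167 composite.

1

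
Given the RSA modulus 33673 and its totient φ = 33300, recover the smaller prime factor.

151

φ(n) = (p−1)(q−1) = n − (p+q) + 1, so p + q = 33673 − 33300 + 1 = 374.
p and q are the roots of t² − 374t + 33673 = 0.
Discriminant: 374² − 4·33673 = 139876 − 134692 = 5184; √5184 = 72.
q = (374 − 72)/2 = 151, p = (374 + 72)/2 = 223.
Check: 151 · 223 = 33673.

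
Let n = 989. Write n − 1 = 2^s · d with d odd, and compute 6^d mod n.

393

989 − 1 = 988 = 2^2 · 247, so d = 247.
6^1 ≡ 6 (mod 989)
6^2 ≡ 6^2 = 36 ≡ 36 (mod 989)
6^4 ≡ 36^2 = 1296 ≡ 307 (mod 989)
6^8 ≡ 307^2 = 94249 ≡ 294 (mod 989)
6^16 ≡ 294^2 = 86436 ≡ 393 (mod 989)
6^32 ≡ 393^2 = 154449 ≡ 165 (mod 989)
6^64 ≡ 165^2 = 27225 ≡ 522 (mod 989)
6^128 ≡ 522^2 = 272484 ≡ 509 (mod 989)
247 = 128 + 64 + 32 + 16 + 4 + 2 + 1 in binary powers of 2.
So 6^247 ≡ 509 · 522 · 165 · 393 · 307 · 36 · 6 ≡ 393 (mod 989).
Squaring chain: 393 → 165; never reaches −1, so base 6 is a Miller–Rabin witness that 989 is composite.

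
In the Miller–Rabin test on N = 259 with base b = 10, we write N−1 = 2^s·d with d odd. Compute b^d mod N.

223

259 − 1 = 258 = 2^1 · 129, so d = 129.
10^1 ≡ 10 (mod 259)
10^2 ≡ 10^2 = 100 ≡ 100 (mod 259)
10^4 ≡ 100^2 = 10000 ≡ 158 (mod 259)
10^8 ≡ 158^2 = 24964 ≡ 100 (mod 259)
10^16 ≡ 100^2 = 10000 ≡ 158 (mod 259)
10^32 ≡ 158^2 = 24964 ≡ 100 (mod 259)
10^64 ≡ 100^2 = 10000 ≡ 158 (mod 259)
10^128 ≡ 158^2 = 24964 ≡ 100 (mod 259)
129 = 128 + 1 in binary powers of 2.
So 10^129 ≡ 100 · 10 ≡ 223 (mod 259).
Squaring chain: 223; never reaches −1, so base 10 is a Miller–Rabin witness that 259 is composite.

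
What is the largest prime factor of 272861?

97

272861 = 29 · 9409
9409 = 97 · 97
97 = 97 · 1
So 272861 = 29 · 97^2; the largest prime factor is 97.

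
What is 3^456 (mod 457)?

3^1 ≡ 3 (mod 457)
3^2 ≡ 3^2 = 9 ≡ 9 (mod 457)
3^4 ≡ 9^2 = 81 ≡ 81 (mod 457)
3^8 ≡ 81^2 = 6561 ≡ 163 (mod 457)
3^16 ≡ 163^2 = 26569 ≡ 63 (mod 457)
3^32 ≡ 63^2 = 3969 ≡ 313 (mod 457)
3^64 ≡ 313^2 = 97969 ≡ 171 (mod 457)
3^128 ≡ 171^2 = 29241 ≡ 450 (mod 457)
3^256 ≡ 450^2 = 202500 ≡ 49 (mod 457)
456 = 256 + 128 + 64 + 8 in binary powers of 2.
So 3^456 ≡ 49 · 450 · 171 · 163 ≡ 1 (mod 457).
Since the result is 1, base 3 gives no evidence that 457 is composite.

1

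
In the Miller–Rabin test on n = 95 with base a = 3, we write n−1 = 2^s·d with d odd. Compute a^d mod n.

67

95 − 1 = 94 = 2^1 · 47, so d = 47.
3^1 ≡ 3 (mod 95)
3^2 ≡ 3^2 = 9 ≡ 9 (mod 95)
3^4 ≡ 9^2 = 81 ≡ 81 (mod 95)
3^8 ≡ 81^2 = 6561 ≡ 6 (mod 95)
3^16 ≡ 6^2 = 36 ≡ 36 (mod 95)
3^32 ≡ 36^2 = 1296 ≡ 61 (mod 95)
47 = 32 + 8 + 4 + 2 + 1 in binary powers of 2.
So 3^47 ≡ 61 · 6 · 81 · 9 · 3 ≡ 67 (mod 95).
Squaring chain: 67; never reaches −1, so base 3 is a Miller–Rabin witness that 95 is composite.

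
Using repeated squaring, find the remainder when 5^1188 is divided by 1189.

674

5^1 ≡ 5 (mod 1189)
5^2 ≡ 5^2 = 25 ≡ 25 (mod 1189)
5^4 ≡ 25^2 = 625 ≡ 625 (mod 1189)
5^8 ≡ 625^2 = 390625 ≡ 633 (mod 1189)
5^16 ≡ 633^2 = 400689 ≡ 1185 (mod 1189)
5^32 ≡ 1185^2 = 1404225 ≡ 16 (mod 1189)
5^64 ≡ 16^2 = 256 ≡ 256 (mod 1189)
5^128 ≡ 256^2 = 65536 ≡ 141 (mod 1189)
5^256 ≡ 141^2 = 19881 ≡ 857 (mod 1189)
5^512 ≡ 857^2 = 734449 ≡ 836 (mod 1189)
5^1024 ≡ 836^2 = 698896 ≡ 953 (mod 1189)
1188 = 1024 + 128 + 32 + 4 in binary powers of 2.
So 5^1188 ≡ 953 · 141 · 16 · 625 ≡ 674 (mod 1189).
Since 674 ≠ 1, base 5 is a Fermat witness: 1189 is composite.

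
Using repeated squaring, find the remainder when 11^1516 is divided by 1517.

11^1 ≡ 11 (mod 1517)
11^2 ≡ 11^2 = 121 ≡ 121 (mod 1517)
11^4 ≡ 121^2 = 14641 ≡ 988 (mod 1517)
11^8 ≡ 988^2 = 976144 ≡ 713 (mod 1517)
11^16 ≡ 713^2 = 508369 ≡ 174 (mod 1517)
11^32 ≡ 174^2 = 30276 ≡ 1453 (mod 1517)
11^64 ≡ 1453^2 = 2111209 ≡ 1062 (mod 1517)
11^128 ≡ 1062^2 = 1127844 ≡ 713 (mod 1517)
11^256 ≡ 713^2 = 508369 ≡ 174 (mod 1517)
11^512 ≡ 174^2 = 30276 ≡ 1453 (mod 1517)
11^1024 ≡ 1453^2 = 2111209 ≡ 1062 (mod 1517)
1516 = 1024 + 256 + 128 + 64 + 32 + 8 + 4 in binary powers of 2.
So 11^1516 ≡ 1062 · 174 · 713 · 1062 · 1453 · 713 · 988 ≡ 359 (mod 1517).
Since 359 ≠ 1, base 11 is a Fermat witness: 1517 is composite.

359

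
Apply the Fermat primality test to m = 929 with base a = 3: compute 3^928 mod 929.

3^1 ≡ 3 (mod 929)
3^2 ≡ 3^2 = 9 ≡ 9 (mod 929)
3^4 ≡ 9^2 = 81 ≡ 81 (mod 929)
3^8 ≡ 81^2 = 6561 ≡ 58 (mod 929)
3^16 ≡ 58^2 = 3364 ≡ 577 (mod 929)
3^32 ≡ 577^2 = 332929 ≡ 347 (mod 929)
3^64 ≡ 347^2 = 120409 ≡ 568 (mod 929)
3^128 ≡ 568^2 = 322624 ≡ 261 (mod 929)
3^256 ≡ 261^2 = 68121 ≡ 304 (mod 929)
3^512 ≡ 304^2 = 92416 ≡ 445 (mod 929)
928 = 512 + 256 + 128 + 32 in binary powers of 2.
So 3^928 ≡ 445 · 304 · 261 · 347 ≡ 1 (mod 929).
Since the result is 1, base 3 gives no evidence that 929 is composite.

1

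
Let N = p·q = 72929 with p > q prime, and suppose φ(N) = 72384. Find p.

φ(n) = (p−1)(q−1) = n − (p+q) + 1, so p + q = 72929 − 72384 + 1 = 546.
p and q are the roots of t² − 546t + 72929 = 0.
Discriminant: 546² − 4·72929 = 298116 − 291716 = 6400; √6400 = 80.
q = (546 − 80)/2 = 233, p = (546 + 80)/2 = 313.
Check: 233 · 313 = 72929.

313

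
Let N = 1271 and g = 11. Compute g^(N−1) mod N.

11^1 ≡ 11 (mod 1271)
11^2 ≡ 11^2 = 121 ≡ 121 (mod 1271)
11^4 ≡ 121^2 = 14641 ≡ 660 (mod 1271)
11^8 ≡ 660^2 = 435600 ≡ 918 (mod 1271)
11^16 ≡ 918^2 = 842724 ≡ 51 (mod 1271)
11^32 ≡ 51^2 = 2601 ≡ 59 (mod 1271)
11^64 ≡ 59^2 = 3481 ≡ 939 (mod 1271)
11^128 ≡ 939^2 = 881721 ≡ 918 (mod 1271)
11^256 ≡ 918^2 = 842724 ≡ 51 (mod 1271)
11^512 ≡ 51^2 = 2601 ≡ 59 (mod 1271)
11^1024 ≡ 59^2 = 3481 ≡ 939 (mod 1271)
1270 = 1024 + 128 + 64 + 32 + 16 + 4 + 2 in binary powers of 2.
So 11^1270 ≡ 939 · 918 · 939 · 59 · 51 · 660 · 121 ≡ 811 (mod 1271).
Since 811 ≠ 1, base 11 is a Fermat witness: 1271 is composite.

811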